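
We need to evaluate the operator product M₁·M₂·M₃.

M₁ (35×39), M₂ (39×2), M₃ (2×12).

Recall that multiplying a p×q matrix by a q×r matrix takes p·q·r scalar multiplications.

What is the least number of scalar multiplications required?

3570

Order (M₁·(M₂·M₃)): (M₂·M₃): 39×2 by 2×12 → 39×12, cost 39·2·12 = 936; (M₁·(M₂·M₃)): 35×39 by 39×12 → 35×12, cost 35·39·12 = 16380; cumulative 17316. Total 17316.
Order ((M₁·M₂)·M₃): (M₁·M₂): 35×39 by 39×2 → 35×2, cost 35·39·2 = 2730; ((M₁·M₂)·M₃): 35×2 by 2×12 → 35×12, cost 35·2·12 = 840; cumulative 3570. Total 3570.
Minimum: 3570.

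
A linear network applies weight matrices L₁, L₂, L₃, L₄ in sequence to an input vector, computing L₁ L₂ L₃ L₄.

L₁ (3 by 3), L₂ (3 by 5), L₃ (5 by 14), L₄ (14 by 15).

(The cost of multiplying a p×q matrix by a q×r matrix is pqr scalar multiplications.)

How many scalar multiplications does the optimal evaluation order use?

885

Adjacent pairs: L₁L₂ = 3·3·5 = 45; L₂L₃ = 3·5·14 = 210; L₃L₄ = 5·14·15 = 1050.
Length 3: L₁..L₃: k=1: 0+210+3·3·14=336; k=2: 45+0+3·5·14=255 → min 255 | L₂..L₄: k=2: 0+1050+3·5·15=1275; k=3: 210+0+3·14·15=840 → min 840.
Length 4: L₁..L₄: k=1: 0+840+3·3·15=975; k=2: 45+1050+3·5·15=1320; k=3: 255+0+3·14·15=885 → min 885.
Optimal order: (((L₁ L₂) L₃) L₄) with cost 885.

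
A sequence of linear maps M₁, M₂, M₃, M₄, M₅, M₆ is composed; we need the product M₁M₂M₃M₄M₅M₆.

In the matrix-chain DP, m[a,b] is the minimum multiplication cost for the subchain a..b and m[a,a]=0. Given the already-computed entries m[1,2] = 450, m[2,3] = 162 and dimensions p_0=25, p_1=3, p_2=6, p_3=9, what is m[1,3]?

837

m[1,3] = min over k∈[1,2] of m[1,k]+m[k+1,3]+p_{0}·p_k·p_{3}.
k=1: 0 + 162 + 25·3·9 = 837; k=2: 450 + 0 + 25·6·9 = 1800.
Minimum: 837 at k=1.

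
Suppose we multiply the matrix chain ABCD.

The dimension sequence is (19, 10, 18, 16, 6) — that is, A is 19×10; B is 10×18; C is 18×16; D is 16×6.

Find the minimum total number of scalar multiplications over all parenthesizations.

3948

Adjacent pairs: AB = 19·10·18 = 3420; BC = 10·18·16 = 2880; CD = 18·16·6 = 1728.
Length 3: A..C: k=1: 0+2880+19·10·16=5920; k=2: 3420+0+19·18·16=8892 → min 5920 | B..D: k=2: 0+1728+10·18·6=2808; k=3: 2880+0+10·16·6=3840 → min 2808.
Length 4: A..D: k=1: 0+2808+19·10·6=3948; k=2: 3420+1728+19·18·6=7200; k=3: 5920+0+19·16·6=7744 → min 3948.
Optimal order: (A(B(CD))) with cost 3948.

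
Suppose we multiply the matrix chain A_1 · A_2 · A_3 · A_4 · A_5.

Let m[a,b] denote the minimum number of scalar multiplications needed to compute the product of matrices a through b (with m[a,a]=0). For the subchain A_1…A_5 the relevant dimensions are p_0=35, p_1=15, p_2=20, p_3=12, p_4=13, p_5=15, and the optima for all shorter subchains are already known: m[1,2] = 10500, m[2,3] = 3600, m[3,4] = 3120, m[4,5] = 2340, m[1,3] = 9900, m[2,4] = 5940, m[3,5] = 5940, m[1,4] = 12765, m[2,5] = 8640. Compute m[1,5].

m[1,5] = min over k∈[1,4] of m[1,k]+m[k+1,5]+p_{0}·p_k·p_{5}.
k=1: 0 + 8640 + 35·15·15 = 16515; k=2: 10500 + 5940 + 35·20·15 = 26940; k=3: 9900 + 2340 + 35·12·15 = 18540; k=4: 12765 + 0 + 35·13·15 = 19590.
Minimum: 16515 at k=1.

16515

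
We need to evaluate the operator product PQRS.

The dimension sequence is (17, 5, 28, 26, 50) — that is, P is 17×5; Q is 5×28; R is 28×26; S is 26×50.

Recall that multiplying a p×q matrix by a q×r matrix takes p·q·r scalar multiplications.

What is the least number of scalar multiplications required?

Adjacent pairs: PQ = 17·5·28 = 2380; QR = 5·28·26 = 3640; RS = 28·26·50 = 36400.
Length 3: P..R: k=1: 0+3640+17·5·26=5850; k=2: 2380+0+17·28·26=14756 → min 5850 | Q..S: k=2: 0+36400+5·28·50=43400; k=3: 3640+0+5·26·50=10140 → min 10140.
Length 4: P..S: k=1: 0+10140+17·5·50=14390; k=2: 2380+36400+17·28·50=62580; k=3: 5850+0+17·26·50=27950 → min 14390.
Optimal order: (P((QR)S)) with cost 14390.

14390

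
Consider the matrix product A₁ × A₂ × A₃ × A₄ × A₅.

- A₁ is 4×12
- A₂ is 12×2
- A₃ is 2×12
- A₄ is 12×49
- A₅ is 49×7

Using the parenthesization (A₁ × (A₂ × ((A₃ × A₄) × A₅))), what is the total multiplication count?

2366

(A₃ × A₄): 2×12 by 12×49 → 2×49, cost 2·12·49 = 1176
((A₃ × A₄) × A₅): 2×49 by 49×7 → 2×7, cost 2·49·7 = 686; cumulative 1862
(A₂ × ((A₃ × A₄) × A₅)): 12×2 by 2×7 → 12×7, cost 12·2·7 = 168; cumulative 2030
(A₁ × (A₂ × ((A₃ × A₄) × A₅))): 4×12 by 12×7 → 4×7, cost 4·12·7 = 336; cumulative 2366
Total: 2366 scalar multiplications.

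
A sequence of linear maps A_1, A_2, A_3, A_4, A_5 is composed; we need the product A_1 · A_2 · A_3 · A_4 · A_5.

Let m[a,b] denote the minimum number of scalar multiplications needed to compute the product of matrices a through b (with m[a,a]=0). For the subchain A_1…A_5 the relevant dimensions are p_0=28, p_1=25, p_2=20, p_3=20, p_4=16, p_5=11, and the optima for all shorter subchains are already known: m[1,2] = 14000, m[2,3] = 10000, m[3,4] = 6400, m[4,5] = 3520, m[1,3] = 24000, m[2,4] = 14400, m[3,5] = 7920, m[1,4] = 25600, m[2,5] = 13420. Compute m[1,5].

21120

m[1,5] = min over k∈[1,4] of m[1,k]+m[k+1,5]+p_{0}·p_k·p_{5}.
k=1: 0 + 13420 + 28·25·11 = 21120; k=2: 14000 + 7920 + 28·20·11 = 28080; k=3: 24000 + 3520 + 28·20·11 = 33680; k=4: 25600 + 0 + 28·16·11 = 30528.
Minimum: 21120 at k=1.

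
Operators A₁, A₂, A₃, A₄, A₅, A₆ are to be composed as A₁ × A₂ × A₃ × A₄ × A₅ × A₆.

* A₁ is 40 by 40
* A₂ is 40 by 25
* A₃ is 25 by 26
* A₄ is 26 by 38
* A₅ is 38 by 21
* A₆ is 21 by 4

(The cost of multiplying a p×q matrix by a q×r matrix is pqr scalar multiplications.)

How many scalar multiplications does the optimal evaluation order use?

Adjacent pairs: A₁A₂ = 40·40·25 = 40000; A₂A₃ = 40·25·26 = 26000; A₃A₄ = 25·26·38 = 24700; A₄A₅ = 26·38·21 = 20748; A₅A₆ = 38·21·4 = 3192.
Length 3: A₁..A₃: k=1: 0+26000+40·40·26=67600; k=2: 40000+0+40·25·26=66000 → min 66000 | A₂..A₄: k=2: 0+24700+40·25·38=62700; k=3: 26000+0+40·26·38=65520 → min 62700 | A₃..A₅: k=3: 0+20748+25·26·21=34398; k=4: 24700+0+25·38·21=44650 → min 34398 | A₄..A₆: k=4: 0+3192+26·38·4=7144; k=5: 20748+0+26·21·4=22932 → min 7144.
Length 4: A₁..A₄: k=1: 0+62700+40·40·38=123500; k=2: 40000+24700+40·25·38=102700; k=3: 66000+0+40·26·38=105520 → min 102700 | A₂..A₅: k=2: 0+34398+40·25·21=55398; k=3: 26000+20748+40·26·21=68588; k=4: 62700+0+40·38·21=94620 → min 55398 | A₃..A₆: k=3: 0+7144+25·26·4=9744; k=4: 24700+3192+25·38·4=31692; k=5: 34398+0+25·21·4=36498 → min 9744.
Length 5: A₁..A₅: k=1: 0+55398+40·40·21=88998; k=2: 40000+34398+40·25·21=95398; k=3: 66000+20748+40·26·21=108588; k=4: 102700+0+40·38·21=134620 → min 88998 | A₂..A₆: k=2: 0+9744+40·25·4=13744; k=3: 26000+7144+40·26·4=37304; k=4: 62700+3192+40·38·4=71972; k=5: 55398+0+40·21·4=58758 → min 13744.
Length 6: A₁..A₆: k=1: 0+13744+40·40·4=20144; k=2: 40000+9744+40·25·4=53744; k=3: 66000+7144+40·26·4=77304; k=4: 102700+3192+40·38·4=111972; k=5: 88998+0+40·21·4=92358 → min 20144.
Optimal order: (A₁ × (A₂ × (A₃ × (A₄ × (A₅ × A₆))))) with cost 20144.

20144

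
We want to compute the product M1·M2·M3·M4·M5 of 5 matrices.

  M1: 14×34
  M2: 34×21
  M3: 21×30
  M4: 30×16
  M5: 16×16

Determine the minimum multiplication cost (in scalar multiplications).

28364

Adjacent pairs: M1M2 = 14·34·21 = 9996; M2M3 = 34·21·30 = 21420; M3M4 = 21·30·16 = 10080; M4M5 = 30·16·16 = 7680.
Length 3: M1..M3: k=1: 0+21420+14·34·30=35700; k=2: 9996+0+14·21·30=18816 → min 18816 | M2..M4: k=2: 0+10080+34·21·16=21504; k=3: 21420+0+34·30·16=37740 → min 21504 | M3..M5: k=3: 0+7680+21·30·16=17760; k=4: 10080+0+21·16·16=15456 → min 15456.
Length 4: M1..M4: k=1: 0+21504+14·34·16=29120; k=2: 9996+10080+14·21·16=24780; k=3: 18816+0+14·30·16=25536 → min 24780 | M2..M5: k=2: 0+15456+34·21·16=26880; k=3: 21420+7680+34·30·16=45420; k=4: 21504+0+34·16·16=30208 → min 26880.
Length 5: M1..M5: k=1: 0+26880+14·34·16=34496; k=2: 9996+15456+14·21·16=30156; k=3: 18816+7680+14·30·16=33216; k=4: 24780+0+14·16·16=28364 → min 28364.
Optimal order: (((M1·M2)·(M3·M4))·M5) with cost 28364.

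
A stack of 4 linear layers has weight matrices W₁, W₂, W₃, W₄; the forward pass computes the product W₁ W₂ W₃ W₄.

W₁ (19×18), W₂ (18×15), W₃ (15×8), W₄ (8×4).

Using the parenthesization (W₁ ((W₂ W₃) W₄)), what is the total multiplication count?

(W₂ W₃): 18×15 by 15×8 → 18×8, cost 18·15·8 = 2160
((W₂ W₃) W₄): 18×8 by 8×4 → 18×4, cost 18·8·4 = 576; cumulative 2736
(W₁ ((W₂ W₃) W₄)): 19×18 by 18×4 → 19×4, cost 19·18·4 = 1368; cumulative 4104
Total: 4104 scalar multiplications.

4104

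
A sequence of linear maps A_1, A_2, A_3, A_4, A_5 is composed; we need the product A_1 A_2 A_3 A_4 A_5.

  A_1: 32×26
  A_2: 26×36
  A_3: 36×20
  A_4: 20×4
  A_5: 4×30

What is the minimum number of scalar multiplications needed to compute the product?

13792

Adjacent pairs: A_1A_2 = 32·26·36 = 29952; A_2A_3 = 26·36·20 = 18720; A_3A_4 = 36·20·4 = 2880; A_4A_5 = 20·4·30 = 2400.
Length 3: A_1..A_3: k=1: 0+18720+32·26·20=35360; k=2: 29952+0+32·36·20=52992 → min 35360 | A_2..A_4: k=2: 0+2880+26·36·4=6624; k=3: 18720+0+26·20·4=20800 → min 6624 | A_3..A_5: k=3: 0+2400+36·20·30=24000; k=4: 2880+0+36·4·30=7200 → min 7200.
Length 4: A_1..A_4: k=1: 0+6624+32·26·4=9952; k=2: 29952+2880+32·36·4=37440; k=3: 35360+0+32·20·4=37920 → min 9952 | A_2..A_5: k=2: 0+7200+26·36·30=35280; k=3: 18720+2400+26·20·30=36720; k=4: 6624+0+26·4·30=9744 → min 9744.
Length 5: A_1..A_5: k=1: 0+9744+32·26·30=34704; k=2: 29952+7200+32·36·30=71712; k=3: 35360+2400+32·20·30=56960; k=4: 9952+0+32·4·30=13792 → min 13792.
Optimal order: ((A_1 (A_2 (A_3 A_4))) A_5) with cost 13792.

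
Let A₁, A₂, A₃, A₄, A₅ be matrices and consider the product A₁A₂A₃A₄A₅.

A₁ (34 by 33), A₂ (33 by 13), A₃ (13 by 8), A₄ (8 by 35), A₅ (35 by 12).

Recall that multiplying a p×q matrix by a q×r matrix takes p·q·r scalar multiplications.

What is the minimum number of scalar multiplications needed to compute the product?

19032

Adjacent pairs: A₁A₂ = 34·33·13 = 14586; A₂A₃ = 33·13·8 = 3432; A₃A₄ = 13·8·35 = 3640; A₄A₅ = 8·35·12 = 3360.
Length 3: A₁..A₃: k=1: 0+3432+34·33·8=12408; k=2: 14586+0+34·13·8=18122 → min 12408 | A₂..A₄: k=2: 0+3640+33·13·35=18655; k=3: 3432+0+33·8·35=12672 → min 12672 | A₃..A₅: k=3: 0+3360+13·8·12=4608; k=4: 3640+0+13·35·12=9100 → min 4608.
Length 4: A₁..A₄: k=1: 0+12672+34·33·35=51942; k=2: 14586+3640+34·13·35=33696; k=3: 12408+0+34·8·35=21928 → min 21928 | A₂..A₅: k=2: 0+4608+33·13·12=9756; k=3: 3432+3360+33·8·12=9960; k=4: 12672+0+33·35·12=26532 → min 9756.
Length 5: A₁..A₅: k=1: 0+9756+34·33·12=23220; k=2: 14586+4608+34·13·12=24498; k=3: 12408+3360+34·8·12=19032; k=4: 21928+0+34·35·12=36208 → min 19032.
Optimal order: ((A₁(A₂A₃))(A₄A₅)) with cost 19032.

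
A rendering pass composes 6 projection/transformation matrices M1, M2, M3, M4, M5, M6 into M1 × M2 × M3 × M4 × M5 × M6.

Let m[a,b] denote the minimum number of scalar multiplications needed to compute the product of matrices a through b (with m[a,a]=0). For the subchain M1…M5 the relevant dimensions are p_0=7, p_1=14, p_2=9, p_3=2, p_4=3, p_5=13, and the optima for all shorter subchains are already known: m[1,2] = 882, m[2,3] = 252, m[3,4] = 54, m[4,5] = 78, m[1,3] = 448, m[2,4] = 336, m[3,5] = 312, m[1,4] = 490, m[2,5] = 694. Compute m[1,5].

708

m[1,5] = min over k∈[1,4] of m[1,k]+m[k+1,5]+p_{0}·p_k·p_{5}.
k=1: 0 + 694 + 7·14·13 = 1968; k=2: 882 + 312 + 7·9·13 = 2013; k=3: 448 + 78 + 7·2·13 = 708; k=4: 490 + 0 + 7·3·13 = 763.
Minimum: 708 at k=3.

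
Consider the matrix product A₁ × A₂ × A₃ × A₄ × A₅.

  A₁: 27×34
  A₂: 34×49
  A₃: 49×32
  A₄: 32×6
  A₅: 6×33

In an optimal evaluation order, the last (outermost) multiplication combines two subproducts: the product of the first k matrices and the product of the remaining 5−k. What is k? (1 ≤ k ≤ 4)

4

Adjacent pairs: A₁A₂ = 27·34·49 = 44982; A₂A₃ = 34·49·32 = 53312; A₃A₄ = 49·32·6 = 9408; A₄A₅ = 32·6·33 = 6336.
Length 3: A₁..A₃: k=1: 0+53312+27·34·32=82688; k=2: 44982+0+27·49·32=87318 → min 82688 | A₂..A₄: k=2: 0+9408+34·49·6=19404; k=3: 53312+0+34·32·6=59840 → min 19404 | A₃..A₅: k=3: 0+6336+49·32·33=58080; k=4: 9408+0+49·6·33=19110 → min 19110.
Length 4: A₁..A₄: k=1: 0+19404+27·34·6=24912; k=2: 44982+9408+27·49·6=62328; k=3: 82688+0+27·32·6=87872 → min 24912 | A₂..A₅: k=2: 0+19110+34·49·33=74088; k=3: 53312+6336+34·32·33=95552; k=4: 19404+0+34·6·33=26136 → min 26136.
Top-level splits: k=1: (A₁..A₁)·(A₂..A₅) → 0+26136+27·34·33 = 56430; k=2: (A₁..A₂)·(A₃..A₅) → 44982+19110+27·49·33 = 107751; k=3: (A₁..A₃)·(A₄..A₅) → 82688+6336+27·32·33 = 117536; k=4: (A₁..A₄)·(A₅..A₅) → 24912+0+27·6·33 = 30258.
Best split is after A₄, i.e. k = 4.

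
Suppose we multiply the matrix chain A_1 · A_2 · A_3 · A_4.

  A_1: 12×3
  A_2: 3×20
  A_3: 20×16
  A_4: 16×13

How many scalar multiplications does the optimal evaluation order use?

2052

Adjacent pairs: A_1A_2 = 12·3·20 = 720; A_2A_3 = 3·20·16 = 960; A_3A_4 = 20·16·13 = 4160.
Length 3: A_1..A_3: k=1: 0+960+12·3·16=1536; k=2: 720+0+12·20·16=4560 → min 1536 | A_2..A_4: k=2: 0+4160+3·20·13=4940; k=3: 960+0+3·16·13=1584 → min 1584.
Length 4: A_1..A_4: k=1: 0+1584+12·3·13=2052; k=2: 720+4160+12·20·13=8000; k=3: 1536+0+12·16·13=4032 → min 2052.
Optimal order: (A_1 · ((A_2 · A_3) · A_4)) with cost 2052.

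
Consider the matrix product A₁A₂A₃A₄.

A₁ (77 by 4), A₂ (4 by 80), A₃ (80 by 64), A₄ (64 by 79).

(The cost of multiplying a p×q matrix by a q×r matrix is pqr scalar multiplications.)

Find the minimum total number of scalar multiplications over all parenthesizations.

Adjacent pairs: A₁A₂ = 77·4·80 = 24640; A₂A₃ = 4·80·64 = 20480; A₃A₄ = 80·64·79 = 404480.
Length 3: A₁..A₃: k=1: 0+20480+77·4·64=40192; k=2: 24640+0+77·80·64=418880 → min 40192 | A₂..A₄: k=2: 0+404480+4·80·79=429760; k=3: 20480+0+4·64·79=40704 → min 40704.
Length 4: A₁..A₄: k=1: 0+40704+77·4·79=65036; k=2: 24640+404480+77·80·79=915760; k=3: 40192+0+77·64·79=429504 → min 65036.
Optimal order: (A₁((A₂A₃)A₄)) with cost 65036.

65036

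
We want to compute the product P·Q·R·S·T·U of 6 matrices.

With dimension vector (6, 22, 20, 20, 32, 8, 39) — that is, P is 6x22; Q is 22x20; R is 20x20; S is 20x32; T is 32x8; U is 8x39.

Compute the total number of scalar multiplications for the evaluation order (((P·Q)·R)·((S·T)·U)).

21080

(P·Q): 6×22 by 22×20 → 6×20, cost 6·22·20 = 2640
((P·Q)·R): 6×20 by 20×20 → 6×20, cost 6·20·20 = 2400; cumulative 5040
(S·T): 20×32 by 32×8 → 20×8, cost 20·32·8 = 5120
((S·T)·U): 20×8 by 8×39 → 20×39, cost 20·8·39 = 6240; cumulative 11360
(((P·Q)·R)·((S·T)·U)): 6×20 by 20×39 → 6×39, cost 6·20·39 = 4680; cumulative 21080
Total: 21080 scalar multiplications.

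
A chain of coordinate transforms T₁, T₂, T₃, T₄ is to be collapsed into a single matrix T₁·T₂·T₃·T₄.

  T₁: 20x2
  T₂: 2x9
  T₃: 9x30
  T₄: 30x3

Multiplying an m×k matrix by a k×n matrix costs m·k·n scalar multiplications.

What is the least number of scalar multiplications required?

840

Adjacent pairs: T₁T₂ = 20·2·9 = 360; T₂T₃ = 2·9·30 = 540; T₃T₄ = 9·30·3 = 810.
Length 3: T₁..T₃: k=1: 0+540+20·2·30=1740; k=2: 360+0+20·9·30=5760 → min 1740 | T₂..T₄: k=2: 0+810+2·9·3=864; k=3: 540+0+2·30·3=720 → min 720.
Length 4: T₁..T₄: k=1: 0+720+20·2·3=840; k=2: 360+810+20·9·3=1710; k=3: 1740+0+20·30·3=3540 → min 840.
Optimal order: (T₁·((T₂·T₃)·T₄)) with cost 840.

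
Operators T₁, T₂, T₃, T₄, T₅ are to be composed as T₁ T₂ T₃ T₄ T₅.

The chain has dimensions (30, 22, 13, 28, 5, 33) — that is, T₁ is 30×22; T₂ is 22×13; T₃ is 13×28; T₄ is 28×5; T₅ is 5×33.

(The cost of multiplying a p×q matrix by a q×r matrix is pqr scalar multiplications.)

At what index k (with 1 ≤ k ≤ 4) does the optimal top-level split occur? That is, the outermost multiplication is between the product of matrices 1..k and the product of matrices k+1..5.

4

Adjacent pairs: T₁T₂ = 30·22·13 = 8580; T₂T₃ = 22·13·28 = 8008; T₃T₄ = 13·28·5 = 1820; T₄T₅ = 28·5·33 = 4620.
Length 3: T₁..T₃: k=1: 0+8008+30·22·28=26488; k=2: 8580+0+30·13·28=19500 → min 19500 | T₂..T₄: k=2: 0+1820+22·13·5=3250; k=3: 8008+0+22·28·5=11088 → min 3250 | T₃..T₅: k=3: 0+4620+13·28·33=16632; k=4: 1820+0+13·5·33=3965 → min 3965.
Length 4: T₁..T₄: k=1: 0+3250+30·22·5=6550; k=2: 8580+1820+30·13·5=12350; k=3: 19500+0+30·28·5=23700 → min 6550 | T₂..T₅: k=2: 0+3965+22·13·33=13403; k=3: 8008+4620+22·28·33=32956; k=4: 3250+0+22·5·33=6880 → min 6880.
Top-level splits: k=1: (T₁..T₁)·(T₂..T₅) → 0+6880+30·22·33 = 28660; k=2: (T₁..T₂)·(T₃..T₅) → 8580+3965+30·13·33 = 25415; k=3: (T₁..T₃)·(T₄..T₅) → 19500+4620+30·28·33 = 51840; k=4: (T₁..T₄)·(T₅..T₅) → 6550+0+30·5·33 = 11500.
Best split is after T₄, i.e. k = 4.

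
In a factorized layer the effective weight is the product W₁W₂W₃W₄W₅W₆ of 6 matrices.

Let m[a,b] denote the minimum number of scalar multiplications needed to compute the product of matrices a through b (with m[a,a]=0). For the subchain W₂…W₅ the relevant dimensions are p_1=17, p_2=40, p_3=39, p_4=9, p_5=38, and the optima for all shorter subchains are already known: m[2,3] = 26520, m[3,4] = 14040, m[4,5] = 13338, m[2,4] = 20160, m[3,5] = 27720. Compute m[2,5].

25974

m[2,5] = min over k∈[2,4] of m[2,k]+m[k+1,5]+p_{1}·p_k·p_{5}.
k=2: 0 + 27720 + 17·40·38 = 53560; k=3: 26520 + 13338 + 17·39·38 = 65052; k=4: 20160 + 0 + 17·9·38 = 25974.
Minimum: 25974 at k=4.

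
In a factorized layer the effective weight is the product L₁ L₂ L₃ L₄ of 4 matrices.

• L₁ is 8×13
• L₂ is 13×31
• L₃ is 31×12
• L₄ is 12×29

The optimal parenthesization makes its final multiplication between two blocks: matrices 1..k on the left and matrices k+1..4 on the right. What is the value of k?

Adjacent pairs: L₁L₂ = 8·13·31 = 3224; L₂L₃ = 13·31·12 = 4836; L₃L₄ = 31·12·29 = 10788.
Length 3: L₁..L₃: k=1: 0+4836+8·13·12=6084; k=2: 3224+0+8·31·12=6200 → min 6084 | L₂..L₄: k=2: 0+10788+13·31·29=22475; k=3: 4836+0+13·12·29=9360 → min 9360.
Top-level splits: k=1: (L₁..L₁)·(L₂..L₄) → 0+9360+8·13·29 = 12376; k=2: (L₁..L₂)·(L₃..L₄) → 3224+10788+8·31·29 = 21204; k=3: (L₁..L₃)·(L₄..L₄) → 6084+0+8·12·29 = 8868.
Best split is after L₃, i.e. k = 3.

3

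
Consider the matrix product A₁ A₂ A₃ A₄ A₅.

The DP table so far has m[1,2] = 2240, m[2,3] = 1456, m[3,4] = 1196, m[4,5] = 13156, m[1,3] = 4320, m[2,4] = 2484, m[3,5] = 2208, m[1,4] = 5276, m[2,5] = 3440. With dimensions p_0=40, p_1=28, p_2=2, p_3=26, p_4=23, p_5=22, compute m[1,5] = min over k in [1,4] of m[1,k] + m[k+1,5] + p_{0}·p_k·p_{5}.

6208

m[1,5] = min over k∈[1,4] of m[1,k]+m[k+1,5]+p_{0}·p_k·p_{5}.
k=1: 0 + 3440 + 40·28·22 = 28080; k=2: 2240 + 2208 + 40·2·22 = 6208; k=3: 4320 + 13156 + 40·26·22 = 40356; k=4: 5276 + 0 + 40·23·22 = 25516.
Minimum: 6208 at k=2.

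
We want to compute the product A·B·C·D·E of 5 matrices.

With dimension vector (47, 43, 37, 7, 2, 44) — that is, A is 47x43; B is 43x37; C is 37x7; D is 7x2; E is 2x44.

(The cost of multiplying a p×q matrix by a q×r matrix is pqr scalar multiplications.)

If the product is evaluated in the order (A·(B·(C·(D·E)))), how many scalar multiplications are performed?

(D·E): 7×2 by 2×44 → 7×44, cost 7·2·44 = 616
(C·(D·E)): 37×7 by 7×44 → 37×44, cost 37·7·44 = 11396; cumulative 12012
(B·(C·(D·E))): 43×37 by 37×44 → 43×44, cost 43·37·44 = 70004; cumulative 82016
(A·(B·(C·(D·E)))): 47×43 by 43×44 → 47×44, cost 47·43·44 = 88924; cumulative 170940
Total: 170940 scalar multiplications.

170940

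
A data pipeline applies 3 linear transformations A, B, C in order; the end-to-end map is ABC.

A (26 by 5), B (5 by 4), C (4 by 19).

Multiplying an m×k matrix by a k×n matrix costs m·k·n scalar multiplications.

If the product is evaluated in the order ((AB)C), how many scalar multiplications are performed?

(AB): 26×5 by 5×4 → 26×4, cost 26·5·4 = 520
((AB)C): 26×4 by 4×19 → 26×19, cost 26·4·19 = 1976; cumulative 2496
Total: 2496 scalar multiplications.

2496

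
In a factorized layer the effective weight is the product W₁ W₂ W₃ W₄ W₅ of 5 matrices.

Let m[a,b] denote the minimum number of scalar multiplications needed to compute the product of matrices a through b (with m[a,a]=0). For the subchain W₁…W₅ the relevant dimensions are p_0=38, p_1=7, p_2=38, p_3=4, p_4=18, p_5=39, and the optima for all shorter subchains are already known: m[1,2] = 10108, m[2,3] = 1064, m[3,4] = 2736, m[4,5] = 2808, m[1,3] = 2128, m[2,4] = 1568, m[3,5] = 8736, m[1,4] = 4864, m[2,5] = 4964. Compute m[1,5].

10864

m[1,5] = min over k∈[1,4] of m[1,k]+m[k+1,5]+p_{0}·p_k·p_{5}.
k=1: 0 + 4964 + 38·7·39 = 15338; k=2: 10108 + 8736 + 38·38·39 = 75160; k=3: 2128 + 2808 + 38·4·39 = 10864; k=4: 4864 + 0 + 38·18·39 = 31540.
Minimum: 10864 at k=3.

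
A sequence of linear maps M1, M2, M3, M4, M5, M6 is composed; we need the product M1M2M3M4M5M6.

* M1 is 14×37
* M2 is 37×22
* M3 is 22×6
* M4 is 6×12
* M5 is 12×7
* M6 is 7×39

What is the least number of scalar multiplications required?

Adjacent pairs: M1M2 = 14·37·22 = 11396; M2M3 = 37·22·6 = 4884; M3M4 = 22·6·12 = 1584; M4M5 = 6·12·7 = 504; M5M6 = 12·7·39 = 3276.
Length 3: M1..M3: k=1: 0+4884+14·37·6=7992; k=2: 11396+0+14·22·6=13244 → min 7992 | M2..M4: k=2: 0+1584+37·22·12=11352; k=3: 4884+0+37·6·12=7548 → min 7548 | M3..M5: k=3: 0+504+22·6·7=1428; k=4: 1584+0+22·12·7=3432 → min 1428 | M4..M6: k=4: 0+3276+6·12·39=6084; k=5: 504+0+6·7·39=2142 → min 2142.
Length 4: M1..M4: k=1: 0+7548+14·37·12=13764; k=2: 11396+1584+14·22·12=16676; k=3: 7992+0+14·6·12=9000 → min 9000 | M2..M5: k=2: 0+1428+37·22·7=7126; k=3: 4884+504+37·6·7=6942; k=4: 7548+0+37·12·7=10656 → min 6942 | M3..M6: k=3: 0+2142+22·6·39=7290; k=4: 1584+3276+22·12·39=15156; k=5: 1428+0+22·7·39=7434 → min 7290.
Length 5: M1..M5: k=1: 0+6942+14·37·7=10568; k=2: 11396+1428+14·22·7=14980; k=3: 7992+504+14·6·7=9084; k=4: 9000+0+14·12·7=10176 → min 9084 | M2..M6: k=2: 0+7290+37·22·39=39036; k=3: 4884+2142+37·6·39=15684; k=4: 7548+3276+37·12·39=28140; k=5: 6942+0+37·7·39=17043 → min 15684.
Length 6: M1..M6: k=1: 0+15684+14·37·39=35886; k=2: 11396+7290+14·22·39=30698; k=3: 7992+2142+14·6·39=13410; k=4: 9000+3276+14·12·39=18828; k=5: 9084+0+14·7·39=12906 → min 12906.
Optimal order: (((M1(M2M3))(M4M5))M6) with cost 12906.

12906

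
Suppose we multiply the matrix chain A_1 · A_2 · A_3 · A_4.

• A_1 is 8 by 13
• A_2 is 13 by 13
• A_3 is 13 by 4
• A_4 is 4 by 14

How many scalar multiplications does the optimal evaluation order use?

Adjacent pairs: A_1A_2 = 8·13·13 = 1352; A_2A_3 = 13·13·4 = 676; A_3A_4 = 13·4·14 = 728.
Length 3: A_1..A_3: k=1: 0+676+8·13·4=1092; k=2: 1352+0+8·13·4=1768 → min 1092 | A_2..A_4: k=2: 0+728+13·13·14=3094; k=3: 676+0+13·4·14=1404 → min 1404.
Length 4: A_1..A_4: k=1: 0+1404+8·13·14=2860; k=2: 1352+728+8·13·14=3536; k=3: 1092+0+8·4·14=1540 → min 1540.
Optimal order: ((A_1 · (A_2 · A_3)) · A_4) with cost 1540.

1540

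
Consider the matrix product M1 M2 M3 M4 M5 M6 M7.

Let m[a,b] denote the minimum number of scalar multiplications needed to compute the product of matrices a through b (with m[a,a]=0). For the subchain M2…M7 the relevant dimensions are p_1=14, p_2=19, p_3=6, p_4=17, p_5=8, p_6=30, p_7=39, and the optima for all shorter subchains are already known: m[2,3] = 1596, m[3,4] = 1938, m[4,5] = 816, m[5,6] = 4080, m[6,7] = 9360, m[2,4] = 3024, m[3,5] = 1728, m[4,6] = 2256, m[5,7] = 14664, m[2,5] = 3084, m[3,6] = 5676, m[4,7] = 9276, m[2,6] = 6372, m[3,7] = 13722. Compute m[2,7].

m[2,7] = min over k∈[2,6] of m[2,k]+m[k+1,7]+p_{1}·p_k·p_{7}.
k=2: 0 + 13722 + 14·19·39 = 24096; k=3: 1596 + 9276 + 14·6·39 = 14148; k=4: 3024 + 14664 + 14·17·39 = 26970; k=5: 3084 + 9360 + 14·8·39 = 16812; k=6: 6372 + 0 + 14·30·39 = 22752.
Minimum: 14148 at k=3.

14148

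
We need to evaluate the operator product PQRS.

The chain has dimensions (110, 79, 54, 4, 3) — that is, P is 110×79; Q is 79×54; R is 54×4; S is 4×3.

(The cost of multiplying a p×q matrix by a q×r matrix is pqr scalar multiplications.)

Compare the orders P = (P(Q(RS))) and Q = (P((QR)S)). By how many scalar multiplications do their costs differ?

4566

Order P = (P(Q(RS))): (RS): 54×4 by 4×3 → 54×3, cost 54·4·3 = 648; (Q(RS)): 79×54 by 54×3 → 79×3, cost 79·54·3 = 12798; cumulative 13446; (P(Q(RS))): 110×79 by 79×3 → 110×3, cost 110·79·3 = 26070; cumulative 39516. Total 39516.
Order Q = (P((QR)S)): (QR): 79×54 by 54×4 → 79×4, cost 79·54·4 = 17064; ((QR)S): 79×4 by 4×3 → 79×3, cost 79·4·3 = 948; cumulative 18012; (P((QR)S)): 110×79 by 79×3 → 110×3, cost 110·79·3 = 26070; cumulative 44082. Total 44082.
Difference: |39516 − 44082| = 4566.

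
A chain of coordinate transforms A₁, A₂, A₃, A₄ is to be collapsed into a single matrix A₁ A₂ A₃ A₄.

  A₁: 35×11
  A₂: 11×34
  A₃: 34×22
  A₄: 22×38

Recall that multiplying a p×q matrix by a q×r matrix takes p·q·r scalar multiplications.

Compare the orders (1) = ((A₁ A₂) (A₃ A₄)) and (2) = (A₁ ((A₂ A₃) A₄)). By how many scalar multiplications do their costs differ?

Order (1) = ((A₁ A₂) (A₃ A₄)): (A₁ A₂): 35×11 by 11×34 → 35×34, cost 35·11·34 = 13090; (A₃ A₄): 34×22 by 22×38 → 34×38, cost 34·22·38 = 28424; ((A₁ A₂) (A₃ A₄)): 35×34 by 34×38 → 35×38, cost 35·34·38 = 45220; cumulative 86734. Total 86734.
Order (2) = (A₁ ((A₂ A₃) A₄)): (A₂ A₃): 11×34 by 34×22 → 11×22, cost 11·34·22 = 8228; ((A₂ A₃) A₄): 11×22 by 22×38 → 11×38, cost 11·22·38 = 9196; cumulative 17424; (A₁ ((A₂ A₃) A₄)): 35×11 by 11×38 → 35×38, cost 35·11·38 = 14630; cumulative 32054. Total 32054.
Difference: |86734 − 32054| = 54680.

54680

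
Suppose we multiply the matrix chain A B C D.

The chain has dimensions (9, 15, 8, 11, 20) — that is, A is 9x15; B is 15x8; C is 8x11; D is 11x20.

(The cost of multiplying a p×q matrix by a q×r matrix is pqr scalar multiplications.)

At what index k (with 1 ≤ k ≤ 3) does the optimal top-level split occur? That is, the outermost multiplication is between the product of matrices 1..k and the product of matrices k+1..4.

Adjacent pairs: AB = 9·15·8 = 1080; BC = 15·8·11 = 1320; CD = 8·11·20 = 1760.
Length 3: A..C: k=1: 0+1320+9·15·11=2805; k=2: 1080+0+9·8·11=1872 → min 1872 | B..D: k=2: 0+1760+15·8·20=4160; k=3: 1320+0+15·11·20=4620 → min 4160.
Top-level splits: k=1: (A..A)·(B..D) → 0+4160+9·15·20 = 6860; k=2: (A..B)·(C..D) → 1080+1760+9·8·20 = 4280; k=3: (A..C)·(D..D) → 1872+0+9·11·20 = 3852.
Best split is after C, i.e. k = 3.

3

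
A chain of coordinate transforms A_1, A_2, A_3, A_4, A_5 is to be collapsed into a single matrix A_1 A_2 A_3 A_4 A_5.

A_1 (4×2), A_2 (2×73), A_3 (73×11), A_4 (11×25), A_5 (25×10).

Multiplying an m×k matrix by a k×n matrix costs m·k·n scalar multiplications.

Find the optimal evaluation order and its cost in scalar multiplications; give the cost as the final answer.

2736

Adjacent pairs: A_1A_2 = 4·2·73 = 584; A_2A_3 = 2·73·11 = 1606; A_3A_4 = 73·11·25 = 20075; A_4A_5 = 11·25·10 = 2750.
Length 3: A_1..A_3: k=1: 0+1606+4·2·11=1694; k=2: 584+0+4·73·11=3796 → min 1694 | A_2..A_4: k=2: 0+20075+2·73·25=23725; k=3: 1606+0+2·11·25=2156 → min 2156 | A_3..A_5: k=3: 0+2750+73·11·10=10780; k=4: 20075+0+73·25·10=38325 → min 10780.
Length 4: A_1..A_4: k=1: 0+2156+4·2·25=2356; k=2: 584+20075+4·73·25=27959; k=3: 1694+0+4·11·25=2794 → min 2356 | A_2..A_5: k=2: 0+10780+2·73·10=12240; k=3: 1606+2750+2·11·10=4576; k=4: 2156+0+2·25·10=2656 → min 2656.
Length 5: A_1..A_5: k=1: 0+2656+4·2·10=2736; k=2: 584+10780+4·73·10=14284; k=3: 1694+2750+4·11·10=4884; k=4: 2356+0+4·25·10=3356 → min 2736.
Optimal parenthesization: (A_1 (((A_2 A_3) A_4) A_5)) with cost 2736.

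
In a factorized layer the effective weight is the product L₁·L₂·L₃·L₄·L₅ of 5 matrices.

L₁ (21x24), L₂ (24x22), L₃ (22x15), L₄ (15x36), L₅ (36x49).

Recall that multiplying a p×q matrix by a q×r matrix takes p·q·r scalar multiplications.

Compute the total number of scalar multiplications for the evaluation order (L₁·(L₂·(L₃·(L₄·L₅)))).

93198

(L₄·L₅): 15×36 by 36×49 → 15×49, cost 15·36·49 = 26460
(L₃·(L₄·L₅)): 22×15 by 15×49 → 22×49, cost 22·15·49 = 16170; cumulative 42630
(L₂·(L₃·(L₄·L₅))): 24×22 by 22×49 → 24×49, cost 24·22·49 = 25872; cumulative 68502
(L₁·(L₂·(L₃·(L₄·L₅)))): 21×24 by 24×49 → 21×49, cost 21·24·49 = 24696; cumulative 93198
Total: 93198 scalar multiplications.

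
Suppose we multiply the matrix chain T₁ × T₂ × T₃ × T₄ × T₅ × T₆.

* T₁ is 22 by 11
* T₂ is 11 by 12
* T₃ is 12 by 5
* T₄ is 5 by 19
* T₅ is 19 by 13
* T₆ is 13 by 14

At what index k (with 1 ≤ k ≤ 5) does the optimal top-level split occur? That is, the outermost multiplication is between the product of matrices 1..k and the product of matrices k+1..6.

3

Adjacent pairs: T₁T₂ = 22·11·12 = 2904; T₂T₃ = 11·12·5 = 660; T₃T₄ = 12·5·19 = 1140; T₄T₅ = 5·19·13 = 1235; T₅T₆ = 19·13·14 = 3458.
Length 3: T₁..T₃: k=1: 0+660+22·11·5=1870; k=2: 2904+0+22·12·5=4224 → min 1870 | T₂..T₄: k=2: 0+1140+11·12·19=3648; k=3: 660+0+11·5·19=1705 → min 1705 | T₃..T₅: k=3: 0+1235+12·5·13=2015; k=4: 1140+0+12·19·13=4104 → min 2015 | T₄..T₆: k=4: 0+3458+5·19·14=4788; k=5: 1235+0+5·13·14=2145 → min 2145.
Length 4: T₁..T₄: k=1: 0+1705+22·11·19=6303; k=2: 2904+1140+22·12·19=9060; k=3: 1870+0+22·5·19=3960 → min 3960 | T₂..T₅: k=2: 0+2015+11·12·13=3731; k=3: 660+1235+11·5·13=2610; k=4: 1705+0+11·19·13=4422 → min 2610 | T₃..T₆: k=3: 0+2145+12·5·14=2985; k=4: 1140+3458+12·19·14=7790; k=5: 2015+0+12·13·14=4199 → min 2985.
Length 5: T₁..T₅: k=1: 0+2610+22·11·13=5756; k=2: 2904+2015+22·12·13=8351; k=3: 1870+1235+22·5·13=4535; k=4: 3960+0+22·19·13=9394 → min 4535 | T₂..T₆: k=2: 0+2985+11·12·14=4833; k=3: 660+2145+11·5·14=3575; k=4: 1705+3458+11·19·14=8089; k=5: 2610+0+11·13·14=4612 → min 3575.
Top-level splits: k=1: (T₁..T₁)·(T₂..T₆) → 0+3575+22·11·14 = 6963; k=2: (T₁..T₂)·(T₃..T₆) → 2904+2985+22·12·14 = 9585; k=3: (T₁..T₃)·(T₄..T₆) → 1870+2145+22·5·14 = 5555; k=4: (T₁..T₄)·(T₅..T₆) → 3960+3458+22·19·14 = 13270; k=5: (T₁..T₅)·(T₆..T₆) → 4535+0+22·13·14 = 8539.
Best split is after T₃, i.e. k = 3.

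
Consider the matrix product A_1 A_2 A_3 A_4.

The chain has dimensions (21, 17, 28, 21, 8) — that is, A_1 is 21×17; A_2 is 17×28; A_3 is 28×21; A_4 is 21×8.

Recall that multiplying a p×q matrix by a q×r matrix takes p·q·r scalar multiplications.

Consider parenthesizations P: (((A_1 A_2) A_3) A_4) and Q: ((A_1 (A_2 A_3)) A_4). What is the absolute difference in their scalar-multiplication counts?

Order P = (((A_1 A_2) A_3) A_4): (A_1 A_2): 21×17 by 17×28 → 21×28, cost 21·17·28 = 9996; ((A_1 A_2) A_3): 21×28 by 28×21 → 21×21, cost 21·28·21 = 12348; cumulative 22344; (((A_1 A_2) A_3) A_4): 21×21 by 21×8 → 21×8, cost 21·21·8 = 3528; cumulative 25872. Total 25872.
Order Q = ((A_1 (A_2 A_3)) A_4): (A_2 A_3): 17×28 by 28×21 → 17×21, cost 17·28·21 = 9996; (A_1 (A_2 A_3)): 21×17 by 17×21 → 21×21, cost 21·17·21 = 7497; cumulative 17493; ((A_1 (A_2 A_3)) A_4): 21×21 by 21×8 → 21×8, cost 21·21·8 = 3528; cumulative 21021. Total 21021.
Difference: |25872 − 21021| = 4851.

4851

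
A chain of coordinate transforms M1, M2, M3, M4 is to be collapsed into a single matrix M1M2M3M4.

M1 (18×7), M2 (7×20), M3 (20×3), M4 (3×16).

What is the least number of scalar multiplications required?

Adjacent pairs: M1M2 = 18·7·20 = 2520; M2M3 = 7·20·3 = 420; M3M4 = 20·3·16 = 960.
Length 3: M1..M3: k=1: 0+420+18·7·3=798; k=2: 2520+0+18·20·3=3600 → min 798 | M2..M4: k=2: 0+960+7·20·16=3200; k=3: 420+0+7·3·16=756 → min 756.
Length 4: M1..M4: k=1: 0+756+18·7·16=2772; k=2: 2520+960+18·20·16=9240; k=3: 798+0+18·3·16=1662 → min 1662.
Optimal order: ((M1(M2M3))M4) with cost 1662.

1662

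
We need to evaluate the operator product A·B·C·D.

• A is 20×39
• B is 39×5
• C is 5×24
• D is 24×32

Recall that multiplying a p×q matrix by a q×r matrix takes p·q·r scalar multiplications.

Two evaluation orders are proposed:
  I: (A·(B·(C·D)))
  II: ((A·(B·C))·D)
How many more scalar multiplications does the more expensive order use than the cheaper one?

3720

Order I = (A·(B·(C·D))): (C·D): 5×24 by 24×32 → 5×32, cost 5·24·32 = 3840; (B·(C·D)): 39×5 by 5×32 → 39×32, cost 39·5·32 = 6240; cumulative 10080; (A·(B·(C·D))): 20×39 by 39×32 → 20×32, cost 20·39·32 = 24960; cumulative 35040. Total 35040.
Order II = ((A·(B·C))·D): (B·C): 39×5 by 5×24 → 39×24, cost 39·5·24 = 4680; (A·(B·C)): 20×39 by 39×24 → 20×24, cost 20·39·24 = 18720; cumulative 23400; ((A·(B·C))·D): 20×24 by 24×32 → 20×32, cost 20·24·32 = 15360; cumulative 38760. Total 38760.
Difference: |35040 − 38760| = 3720.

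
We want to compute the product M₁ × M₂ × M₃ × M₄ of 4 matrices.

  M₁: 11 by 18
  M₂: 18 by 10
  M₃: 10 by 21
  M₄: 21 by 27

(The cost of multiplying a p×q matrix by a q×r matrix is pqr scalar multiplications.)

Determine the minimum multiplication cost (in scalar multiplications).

Adjacent pairs: M₁M₂ = 11·18·10 = 1980; M₂M₃ = 18·10·21 = 3780; M₃M₄ = 10·21·27 = 5670.
Length 3: M₁..M₃: k=1: 0+3780+11·18·21=7938; k=2: 1980+0+11·10·21=4290 → min 4290 | M₂..M₄: k=2: 0+5670+18·10·27=10530; k=3: 3780+0+18·21·27=13986 → min 10530.
Length 4: M₁..M₄: k=1: 0+10530+11·18·27=15876; k=2: 1980+5670+11·10·27=10620; k=3: 4290+0+11·21·27=10527 → min 10527.
Optimal order: (((M₁ × M₂) × M₃) × M₄) with cost 10527.

10527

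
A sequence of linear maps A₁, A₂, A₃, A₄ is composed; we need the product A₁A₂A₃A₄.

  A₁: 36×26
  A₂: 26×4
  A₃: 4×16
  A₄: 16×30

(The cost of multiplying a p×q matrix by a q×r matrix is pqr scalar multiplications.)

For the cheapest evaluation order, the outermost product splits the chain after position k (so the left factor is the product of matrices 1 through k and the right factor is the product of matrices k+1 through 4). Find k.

Adjacent pairs: A₁A₂ = 36·26·4 = 3744; A₂A₃ = 26·4·16 = 1664; A₃A₄ = 4·16·30 = 1920.
Length 3: A₁..A₃: k=1: 0+1664+36·26·16=16640; k=2: 3744+0+36·4·16=6048 → min 6048 | A₂..A₄: k=2: 0+1920+26·4·30=5040; k=3: 1664+0+26·16·30=14144 → min 5040.
Top-level splits: k=1: (A₁..A₁)·(A₂..A₄) → 0+5040+36·26·30 = 33120; k=2: (A₁..A₂)·(A₃..A₄) → 3744+1920+36·4·30 = 9984; k=3: (A₁..A₃)·(A₄..A₄) → 6048+0+36·16·30 = 23328.
Best split is after A₂, i.e. k = 2.

2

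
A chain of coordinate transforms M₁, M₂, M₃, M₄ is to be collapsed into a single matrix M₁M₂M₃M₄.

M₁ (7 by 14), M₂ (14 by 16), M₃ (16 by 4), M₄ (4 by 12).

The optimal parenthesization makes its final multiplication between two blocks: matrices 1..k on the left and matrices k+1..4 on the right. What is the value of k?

Adjacent pairs: M₁M₂ = 7·14·16 = 1568; M₂M₃ = 14·16·4 = 896; M₃M₄ = 16·4·12 = 768.
Length 3: M₁..M₃: k=1: 0+896+7·14·4=1288; k=2: 1568+0+7·16·4=2016 → min 1288 | M₂..M₄: k=2: 0+768+14·16·12=3456; k=3: 896+0+14·4·12=1568 → min 1568.
Top-level splits: k=1: (M₁..M₁)·(M₂..M₄) → 0+1568+7·14·12 = 2744; k=2: (M₁..M₂)·(M₃..M₄) → 1568+768+7·16·12 = 3680; k=3: (M₁..M₃)·(M₄..M₄) → 1288+0+7·4·12 = 1624.
Best split is after M₃, i.e. k = 3.

3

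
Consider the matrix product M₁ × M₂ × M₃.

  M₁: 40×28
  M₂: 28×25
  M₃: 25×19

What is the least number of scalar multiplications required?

Order (M₁ × (M₂ × M₃)): (M₂ × M₃): 28×25 by 25×19 → 28×19, cost 28·25·19 = 13300; (M₁ × (M₂ × M₃)): 40×28 by 28×19 → 40×19, cost 40·28·19 = 21280; cumulative 34580. Total 34580.
Order ((M₁ × M₂) × M₃): (M₁ × M₂): 40×28 by 28×25 → 40×25, cost 40·28·25 = 28000; ((M₁ × M₂) × M₃): 40×25 by 25×19 → 40×19, cost 40·25·19 = 19000; cumulative 47000. Total 47000.
Minimum: 34580.

34580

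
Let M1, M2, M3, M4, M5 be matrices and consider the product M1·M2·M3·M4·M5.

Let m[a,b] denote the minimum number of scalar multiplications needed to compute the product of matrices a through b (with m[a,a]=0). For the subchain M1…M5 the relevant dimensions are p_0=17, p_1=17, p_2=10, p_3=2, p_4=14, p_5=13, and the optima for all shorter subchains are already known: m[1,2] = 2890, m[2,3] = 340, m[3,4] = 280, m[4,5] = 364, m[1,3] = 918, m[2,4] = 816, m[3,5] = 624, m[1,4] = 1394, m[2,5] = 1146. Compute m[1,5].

1724

m[1,5] = min over k∈[1,4] of m[1,k]+m[k+1,5]+p_{0}·p_k·p_{5}.
k=1: 0 + 1146 + 17·17·13 = 4903; k=2: 2890 + 624 + 17·10·13 = 5724; k=3: 918 + 364 + 17·2·13 = 1724; k=4: 1394 + 0 + 17·14·13 = 4488.
Minimum: 1724 at k=3.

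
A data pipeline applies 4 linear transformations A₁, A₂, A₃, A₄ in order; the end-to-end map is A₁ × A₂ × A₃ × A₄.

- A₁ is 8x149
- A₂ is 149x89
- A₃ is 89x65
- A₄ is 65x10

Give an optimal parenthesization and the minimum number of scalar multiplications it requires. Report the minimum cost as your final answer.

Adjacent pairs: A₁A₂ = 8·149·89 = 106088; A₂A₃ = 149·89·65 = 861965; A₃A₄ = 89·65·10 = 57850.
Length 3: A₁..A₃: k=1: 0+861965+8·149·65=939445; k=2: 106088+0+8·89·65=152368 → min 152368 | A₂..A₄: k=2: 0+57850+149·89·10=190460; k=3: 861965+0+149·65·10=958815 → min 190460.
Length 4: A₁..A₄: k=1: 0+190460+8·149·10=202380; k=2: 106088+57850+8·89·10=171058; k=3: 152368+0+8·65·10=157568 → min 157568.
Optimal parenthesization: (((A₁ × A₂) × A₃) × A₄) with cost 157568.

157568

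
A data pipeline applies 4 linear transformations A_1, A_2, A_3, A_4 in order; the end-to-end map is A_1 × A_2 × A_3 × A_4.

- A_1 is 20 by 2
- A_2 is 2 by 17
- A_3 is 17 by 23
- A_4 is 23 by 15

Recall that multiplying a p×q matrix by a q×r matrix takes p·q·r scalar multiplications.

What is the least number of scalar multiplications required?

Adjacent pairs: A_1A_2 = 20·2·17 = 680; A_2A_3 = 2·17·23 = 782; A_3A_4 = 17·23·15 = 5865.
Length 3: A_1..A_3: k=1: 0+782+20·2·23=1702; k=2: 680+0+20·17·23=8500 → min 1702 | A_2..A_4: k=2: 0+5865+2·17·15=6375; k=3: 782+0+2·23·15=1472 → min 1472.
Length 4: A_1..A_4: k=1: 0+1472+20·2·15=2072; k=2: 680+5865+20·17·15=11645; k=3: 1702+0+20·23·15=8602 → min 2072.
Optimal order: (A_1 × ((A_2 × A_3) × A_4)) with cost 2072.

2072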